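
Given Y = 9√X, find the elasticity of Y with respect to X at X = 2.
Elasticity = 1/2

Elasticity = (dY/dX) · (X/Y)

dY/dX = 9/(2·√X)
At X = 2: dY/dX = 9·√2/4, Y = 9·√2

Elasticity = (9·√2/4) · (2 / (9·√2)) = 1/2

Interpretation: for a small percentage change in X, the percentage change in Y is approximately 0.50 times as large.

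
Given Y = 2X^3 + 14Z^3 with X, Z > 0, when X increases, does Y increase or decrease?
Y increases

Taking the partial derivative:
∂Y/∂X = 6X^2

∂Y/∂X = 6X^2 > 0 (assuming positive values)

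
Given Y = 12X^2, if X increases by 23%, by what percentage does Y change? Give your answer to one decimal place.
51.3%

For Y = 12X^2:
If X → X(1 + 0.23)
Then Y → Y · (1 + 0.23)^2
     = Y · 1.5129

Percentage change = ((1 + 0.23)^2 − 1) × 100% ≈ 51.3%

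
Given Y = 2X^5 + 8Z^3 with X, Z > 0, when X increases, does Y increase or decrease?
Y increases

Taking the partial derivative:
∂Y/∂X = 10X^4

∂Y/∂X = 10X^4 > 0 (assuming positive values)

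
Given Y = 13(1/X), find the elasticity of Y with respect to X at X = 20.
Elasticity = -1

Elasticity = (dY/dX) · (X/Y)

dY/dX = -13/X²
At X = 20: dY/dX = -13/400, Y = 13/20

Elasticity = (-13/400) · (20 / (13/20)) = -1

Interpretation: for a small percentage change in X, the percentage change in Y is approximately -1.00 times as large.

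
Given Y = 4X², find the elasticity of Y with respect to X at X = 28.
Elasticity = 2

Elasticity = (dY/dX) · (X/Y)

dY/dX = 8·X
At X = 28: dY/dX = 224, Y = 3136

Elasticity = 224 · (28 / 3136) = 2

Interpretation: for a small percentage change in X, the percentage change in Y is approximately 2.00 times as large.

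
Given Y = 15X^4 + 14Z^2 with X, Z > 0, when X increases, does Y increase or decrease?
Y increases

Taking the partial derivative:
∂Y/∂X = 60X^3

∂Y/∂X = 60X^3 > 0 (assuming positive values)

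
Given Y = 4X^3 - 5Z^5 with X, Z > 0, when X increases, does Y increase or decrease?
Y increases

Taking the partial derivative:
∂Y/∂X = 12X^2

∂Y/∂X = 12X^2 > 0 (assuming positive values)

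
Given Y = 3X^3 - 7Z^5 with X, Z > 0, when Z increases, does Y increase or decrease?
Y decreases

Taking the partial derivative:
∂Y/∂Z = -35Z^4

∂Y/∂Z = -35Z^4 < 0 (assuming positive values)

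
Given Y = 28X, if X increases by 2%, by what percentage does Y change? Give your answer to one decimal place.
2.0%

For Y = 28X:
If X → X(1 + 0.02)
Then Y → Y · (1 + 0.02)^1
     = Y · 1.0200

Percentage change = ((1 + 0.02)^1 − 1) × 100% = 2.0%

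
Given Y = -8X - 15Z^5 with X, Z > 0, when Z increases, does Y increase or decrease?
Y decreases

Taking the partial derivative:
∂Y/∂Z = -75Z^4

∂Y/∂Z = -75Z^4 < 0 (assuming positive values)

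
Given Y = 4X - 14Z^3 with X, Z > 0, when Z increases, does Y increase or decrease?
Y decreases

Taking the partial derivative:
∂Y/∂Z = -42Z^2

∂Y/∂Z = -42Z^2 < 0 (assuming positive values)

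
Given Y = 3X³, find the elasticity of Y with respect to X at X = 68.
Elasticity = 3

Elasticity = (dY/dX) · (X/Y)

dY/dX = 9·X²
At X = 68: dY/dX = 41616, Y = 943296

Elasticity = 41616 · (68 / 943296) = 3

Interpretation: for a small percentage change in X, the percentage change in Y is approximately 3.00 times as large.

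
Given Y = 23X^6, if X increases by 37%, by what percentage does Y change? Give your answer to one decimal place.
561.2%

For Y = 23X^6:
If X → X(1 + 0.37)
Then Y → Y · (1 + 0.37)^6
     ≈ Y · 6.6119

Percentage change = ((1 + 0.37)^6 − 1) × 100% ≈ 561.2%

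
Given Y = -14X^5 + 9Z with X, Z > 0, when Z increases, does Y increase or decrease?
Y increases

Taking the partial derivative:
∂Y/∂Z = 9

∂Y/∂Z = 9 > 0 (assuming positive values)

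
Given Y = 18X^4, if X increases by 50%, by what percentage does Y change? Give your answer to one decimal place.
406.3%

For Y = 18X^4:
If X → X(1 + 0.5)
Then Y → Y · (1 + 0.5)^4
     = Y · 5.0625

Percentage change = ((1 + 0.5)^4 − 1) × 100% ≈ 406.3%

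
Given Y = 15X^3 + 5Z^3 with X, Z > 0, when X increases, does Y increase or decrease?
Y increases

Taking the partial derivative:
∂Y/∂X = 45X^2

∂Y/∂X = 45X^2 > 0 (assuming positive values)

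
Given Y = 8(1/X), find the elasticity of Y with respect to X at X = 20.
Elasticity = -1

Elasticity = (dY/dX) · (X/Y)

dY/dX = -8/X²
At X = 20: dY/dX = -1/50, Y = 2/5

Elasticity = (-1/50) · (20 / (2/5)) = -1

Interpretation: for a small percentage change in X, the percentage change in Y is approximately -1.00 times as large.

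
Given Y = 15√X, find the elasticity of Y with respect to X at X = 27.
Elasticity = 1/2

Elasticity = (dY/dX) · (X/Y)

dY/dX = 15/(2·√X)
At X = 27: dY/dX = 5·√3/6, Y = 45·√3

Elasticity = (5·√3/6) · (27 / (45·√3)) = 1/2

Interpretation: for a small percentage change in X, the percentage change in Y is approximately 0.50 times as large.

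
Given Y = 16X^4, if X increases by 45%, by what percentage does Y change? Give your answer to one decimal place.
342.1%

For Y = 16X^4:
If X → X(1 + 0.45)
Then Y → Y · (1 + 0.45)^4
     ≈ Y · 4.4205

Percentage change = ((1 + 0.45)^4 − 1) × 100% ≈ 342.1%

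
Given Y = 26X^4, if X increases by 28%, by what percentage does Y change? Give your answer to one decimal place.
168.4%

For Y = 26X^4:
If X → X(1 + 0.28)
Then Y → Y · (1 + 0.28)^4
     ≈ Y · 2.6844

Percentage change = ((1 + 0.28)^4 − 1) × 100% ≈ 168.4%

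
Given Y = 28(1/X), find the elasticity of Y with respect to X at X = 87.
Elasticity = -1

Elasticity = (dY/dX) · (X/Y)

dY/dX = -28/X²
At X = 87: dY/dX = -28/7569, Y = 28/87

Elasticity = (-28/7569) · (87 / (28/87)) = -1

Interpretation: for a small percentage change in X, the percentage change in Y is approximately -1.00 times as large.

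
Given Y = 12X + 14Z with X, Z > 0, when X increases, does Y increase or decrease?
Y increases

Taking the partial derivative:
∂Y/∂X = 12

∂Y/∂X = 12 > 0 (assuming positive values)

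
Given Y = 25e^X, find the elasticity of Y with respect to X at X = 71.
Elasticity = 71

Elasticity = (dY/dX) · (X/Y)

dY/dX = 25·e^X
At X = 71: dY/dX = 25·e^71, Y = 25·e^71

Elasticity = (25·e^71) · (71 / (25·e^71)) = 71

Interpretation: for a small percentage change in X, the percentage change in Y is approximately 71.00 times as large.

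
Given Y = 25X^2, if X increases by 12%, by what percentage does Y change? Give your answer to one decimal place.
25.4%

For Y = 25X^2:
If X → X(1 + 0.12)
Then Y → Y · (1 + 0.12)^2
     = Y · 1.2544

Percentage change = ((1 + 0.12)^2 − 1) × 100% ≈ 25.4%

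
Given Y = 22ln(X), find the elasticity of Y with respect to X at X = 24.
Elasticity = 1/ln(24) ≈ 0.3147

Elasticity = (dY/dX) · (X/Y)

dY/dX = 22/X
At X = 24: dY/dX = 11/12, Y = 22·ln(24)

Elasticity = (11/12) · (24 / (22·ln(24))) = 1/ln(24) ≈ 0.3147

Interpretation: for a small percentage change in X, the percentage change in Y is approximately 0.31 times as large.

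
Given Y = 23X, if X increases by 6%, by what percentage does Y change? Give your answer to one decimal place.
6.0%

For Y = 23X:
If X → X(1 + 0.06)
Then Y → Y · (1 + 0.06)^1
     = Y · 1.0600

Percentage change = ((1 + 0.06)^1 − 1) × 100% = 6.0%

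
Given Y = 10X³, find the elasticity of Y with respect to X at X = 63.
Elasticity = 3

Elasticity = (dY/dX) · (X/Y)

dY/dX = 30·X²
At X = 63: dY/dX = 119070, Y = 2500470

Elasticity = 119070 · (63 / 2500470) = 3

Interpretation: for a small percentage change in X, the percentage change in Y is approximately 3.00 times as large.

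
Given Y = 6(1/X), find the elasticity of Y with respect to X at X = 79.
Elasticity = -1

Elasticity = (dY/dX) · (X/Y)

dY/dX = -6/X²
At X = 79: dY/dX = -6/6241, Y = 6/79

Elasticity = (-6/6241) · (79 / (6/79)) = -1

Interpretation: for a small percentage change in X, the percentage change in Y is approximately -1.00 times as large.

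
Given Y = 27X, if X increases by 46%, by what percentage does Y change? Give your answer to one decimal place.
46.0%

For Y = 27X:
If X → X(1 + 0.46)
Then Y → Y · (1 + 0.46)^1
     = Y · 1.4600

Percentage change = ((1 + 0.46)^1 − 1) × 100% = 46.0%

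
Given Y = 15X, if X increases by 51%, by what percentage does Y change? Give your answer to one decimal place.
51.0%

For Y = 15X:
If X → X(1 + 0.51)
Then Y → Y · (1 + 0.51)^1
     = Y · 1.5100

Percentage change = ((1 + 0.51)^1 − 1) × 100% = 51.0%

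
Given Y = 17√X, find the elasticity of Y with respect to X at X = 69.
Elasticity = 1/2

Elasticity = (dY/dX) · (X/Y)

dY/dX = 17/(2·√X)
At X = 69: dY/dX = 17·√69/138, Y = 17·√69

Elasticity = (17·√69/138) · (69 / (17·√69)) = 1/2

Interpretation: for a small percentage change in X, the percentage change in Y is approximately 0.50 times as large.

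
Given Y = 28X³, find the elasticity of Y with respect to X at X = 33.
Elasticity = 3

Elasticity = (dY/dX) · (X/Y)

dY/dX = 84·X²
At X = 33: dY/dX = 91476, Y = 1006236

Elasticity = 91476 · (33 / 1006236) = 3

Interpretation: for a small percentage change in X, the percentage change in Y is approximately 3.00 times as large.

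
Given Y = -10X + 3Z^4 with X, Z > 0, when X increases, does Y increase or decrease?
Y decreases

Taking the partial derivative:
∂Y/∂X = -10

∂Y/∂X = -10 < 0 (assuming positive values)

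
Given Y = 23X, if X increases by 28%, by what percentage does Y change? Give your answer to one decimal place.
28.0%

For Y = 23X:
If X → X(1 + 0.28)
Then Y → Y · (1 + 0.28)^1
     = Y · 1.2800

Percentage change = ((1 + 0.28)^1 − 1) × 100% = 28.0%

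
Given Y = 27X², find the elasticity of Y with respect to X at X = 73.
Elasticity = 2

Elasticity = (dY/dX) · (X/Y)

dY/dX = 54·X
At X = 73: dY/dX = 3942, Y = 143883

Elasticity = 3942 · (73 / 143883) = 2

Interpretation: for a small percentage change in X, the percentage change in Y is approximately 2.00 times as large.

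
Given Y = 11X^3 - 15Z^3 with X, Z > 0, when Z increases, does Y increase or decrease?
Y decreases

Taking the partial derivative:
∂Y/∂Z = -45Z^2

∂Y/∂Z = -45Z^2 < 0 (assuming positive values)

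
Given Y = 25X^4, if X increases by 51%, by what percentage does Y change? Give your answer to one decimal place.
419.9%

For Y = 25X^4:
If X → X(1 + 0.51)
Then Y → Y · (1 + 0.51)^4
     ≈ Y · 5.1989

Percentage change = ((1 + 0.51)^4 − 1) × 100% ≈ 419.9%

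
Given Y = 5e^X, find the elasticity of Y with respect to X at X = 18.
Elasticity = 18

Elasticity = (dY/dX) · (X/Y)

dY/dX = 5·e^X
At X = 18: dY/dX = 5·e^18, Y = 5·e^18

Elasticity = (5·e^18) · (18 / (5·e^18)) = 18

Interpretation: for a small percentage change in X, the percentage change in Y is approximately 18.00 times as large.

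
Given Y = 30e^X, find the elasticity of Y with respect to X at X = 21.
Elasticity = 21

Elasticity = (dY/dX) · (X/Y)

dY/dX = 30·e^X
At X = 21: dY/dX = 30·e^21, Y = 30·e^21

Elasticity = (30·e^21) · (21 / (30·e^21)) = 21

Interpretation: for a small percentage change in X, the percentage change in Y is approximately 21.00 times as large.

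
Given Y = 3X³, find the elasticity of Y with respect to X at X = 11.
Elasticity = 3

Elasticity = (dY/dX) · (X/Y)

dY/dX = 9·X²
At X = 11: dY/dX = 1089, Y = 3993

Elasticity = 1089 · (11 / 3993) = 3

Interpretation: for a small percentage change in X, the percentage change in Y is approximately 3.00 times as large.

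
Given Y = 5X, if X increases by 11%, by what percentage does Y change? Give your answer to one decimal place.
11.0%

For Y = 5X:
If X → X(1 + 0.11)
Then Y → Y · (1 + 0.11)^1
     = Y · 1.1100

Percentage change = ((1 + 0.11)^1 − 1) × 100% = 11.0%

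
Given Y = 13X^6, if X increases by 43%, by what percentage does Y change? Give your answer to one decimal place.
755.1%

For Y = 13X^6:
If X → X(1 + 0.43)
Then Y → Y · (1 + 0.43)^6
     ≈ Y · 8.5510

Percentage change = ((1 + 0.43)^6 − 1) × 100% ≈ 755.1%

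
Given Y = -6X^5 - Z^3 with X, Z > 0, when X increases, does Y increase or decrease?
Y decreases

Taking the partial derivative:
∂Y/∂X = -30X^4

∂Y/∂X = -30X^4 < 0 (assuming positive values)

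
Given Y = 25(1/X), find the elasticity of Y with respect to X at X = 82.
Elasticity = -1

Elasticity = (dY/dX) · (X/Y)

dY/dX = -25/X²
At X = 82: dY/dX = -25/6724, Y = 25/82

Elasticity = (-25/6724) · (82 / (25/82)) = -1

Interpretation: for a small percentage change in X, the percentage change in Y is approximately -1.00 times as large.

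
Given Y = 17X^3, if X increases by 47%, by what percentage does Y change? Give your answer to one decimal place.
217.7%

For Y = 17X^3:
If X → X(1 + 0.47)
Then Y → Y · (1 + 0.47)^3
     ≈ Y · 3.1765

Percentage change = ((1 + 0.47)^3 − 1) × 100% ≈ 217.7%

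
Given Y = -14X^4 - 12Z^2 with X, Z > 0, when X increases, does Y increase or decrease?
Y decreases

Taking the partial derivative:
∂Y/∂X = -56X^3

∂Y/∂X = -56X^3 < 0 (assuming positive values)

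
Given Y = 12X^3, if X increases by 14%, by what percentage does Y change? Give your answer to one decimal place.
48.2%

For Y = 12X^3:
If X → X(1 + 0.14)
Then Y → Y · (1 + 0.14)^3
     ≈ Y · 1.4815

Percentage change = ((1 + 0.14)^3 − 1) × 100% ≈ 48.2%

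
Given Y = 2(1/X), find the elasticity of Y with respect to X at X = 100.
Elasticity = -1

Elasticity = (dY/dX) · (X/Y)

dY/dX = -2/X²
At X = 100: dY/dX = -1/5000, Y = 1/50

Elasticity = (-1/5000) · (100 / (1/50)) = -1

Interpretation: for a small percentage change in X, the percentage change in Y is approximately -1.00 times as large.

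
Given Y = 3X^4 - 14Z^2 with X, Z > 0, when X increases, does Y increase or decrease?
Y increases

Taking the partial derivative:
∂Y/∂X = 12X^3

∂Y/∂X = 12X^3 > 0 (assuming positive values)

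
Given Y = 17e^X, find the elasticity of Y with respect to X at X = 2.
Elasticity = 2

Elasticity = (dY/dX) · (X/Y)

dY/dX = 17·e^X
At X = 2: dY/dX = 17·e^2, Y = 17·e^2

Elasticity = (17·e^2) · (2 / (17·e^2)) = 2

Interpretation: for a small percentage change in X, the percentage change in Y is approximately 2.00 times as large.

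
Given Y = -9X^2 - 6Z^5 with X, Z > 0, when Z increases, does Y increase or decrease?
Y decreases

Taking the partial derivative:
∂Y/∂Z = -30Z^4

∂Y/∂Z = -30Z^4 < 0 (assuming positive values)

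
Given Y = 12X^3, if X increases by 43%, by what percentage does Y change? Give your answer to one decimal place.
192.4%

For Y = 12X^3:
If X → X(1 + 0.43)
Then Y → Y · (1 + 0.43)^3
     ≈ Y · 2.9242

Percentage change = ((1 + 0.43)^3 − 1) × 100% ≈ 192.4%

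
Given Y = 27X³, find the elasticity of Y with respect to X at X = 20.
Elasticity = 3

Elasticity = (dY/dX) · (X/Y)

dY/dX = 81·X²
At X = 20: dY/dX = 32400, Y = 216000

Elasticity = 32400 · (20 / 216000) = 3

Interpretation: for a small percentage change in X, the percentage change in Y is approximately 3.00 times as large.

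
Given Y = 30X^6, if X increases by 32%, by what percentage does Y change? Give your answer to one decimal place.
429.0%

For Y = 30X^6:
If X → X(1 + 0.32)
Then Y → Y · (1 + 0.32)^6
     ≈ Y · 5.2899

Percentage change = ((1 + 0.32)^6 − 1) × 100% ≈ 429.0%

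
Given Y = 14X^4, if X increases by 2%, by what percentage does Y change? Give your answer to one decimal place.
8.2%

For Y = 14X^4:
If X → X(1 + 0.02)
Then Y → Y · (1 + 0.02)^4
     ≈ Y · 1.0824

Percentage change = ((1 + 0.02)^4 − 1) × 100% ≈ 8.2%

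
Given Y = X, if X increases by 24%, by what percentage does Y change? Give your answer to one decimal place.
24.0%

For Y = X:
If X → X(1 + 0.24)
Then Y → Y · (1 + 0.24)^1
     = Y · 1.2400

Percentage change = ((1 + 0.24)^1 − 1) × 100% = 24.0%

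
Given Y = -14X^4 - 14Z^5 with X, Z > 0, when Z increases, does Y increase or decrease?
Y decreases

Taking the partial derivative:
∂Y/∂Z = -70Z^4

∂Y/∂Z = -70Z^4 < 0 (assuming positive values)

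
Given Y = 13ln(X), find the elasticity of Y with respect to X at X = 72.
Elasticity = 1/ln(72) ≈ 0.2338

Elasticity = (dY/dX) · (X/Y)

dY/dX = 13/X
At X = 72: dY/dX = 13/72, Y = 13·ln(72)

Elasticity = (13/72) · (72 / (13·ln(72))) = 1/ln(72) ≈ 0.2338

Interpretation: for a small percentage change in X, the percentage change in Y is approximately 0.23 times as large.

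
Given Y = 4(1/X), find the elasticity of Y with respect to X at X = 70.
Elasticity = -1

Elasticity = (dY/dX) · (X/Y)

dY/dX = -4/X²
At X = 70: dY/dX = -1/1225, Y = 2/35

Elasticity = (-1/1225) · (70 / (2/35)) = -1

Interpretation: for a small percentage change in X, the percentage change in Y is approximately -1.00 times as large.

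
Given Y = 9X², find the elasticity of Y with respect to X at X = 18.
Elasticity = 2

Elasticity = (dY/dX) · (X/Y)

dY/dX = 18·X
At X = 18: dY/dX = 324, Y = 2916

Elasticity = 324 · (18 / 2916) = 2

Interpretation: for a small percentage change in X, the percentage change in Y is approximately 2.00 times as large.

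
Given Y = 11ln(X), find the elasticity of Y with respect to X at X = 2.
Elasticity = 1/ln(2) ≈ 1.4427

Elasticity = (dY/dX) · (X/Y)

dY/dX = 11/X
At X = 2: dY/dX = 11/2, Y = 11·ln(2)

Elasticity = (11/2) · (2 / (11·ln(2))) = 1/ln(2) ≈ 1.4427

Interpretation: for a small percentage change in X, the percentage change in Y is approximately 1.44 times as large.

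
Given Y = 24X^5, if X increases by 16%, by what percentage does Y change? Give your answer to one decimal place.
110.0%

For Y = 24X^5:
If X → X(1 + 0.16)
Then Y → Y · (1 + 0.16)^5
     ≈ Y · 2.1003

Percentage change = ((1 + 0.16)^5 − 1) × 100% ≈ 110.0%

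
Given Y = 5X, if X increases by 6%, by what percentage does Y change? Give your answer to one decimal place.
6.0%

For Y = 5X:
If X → X(1 + 0.06)
Then Y → Y · (1 + 0.06)^1
     = Y · 1.0600

Percentage change = ((1 + 0.06)^1 − 1) × 100% = 6.0%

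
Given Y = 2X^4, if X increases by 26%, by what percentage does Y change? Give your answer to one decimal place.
152.0%

For Y = 2X^4:
If X → X(1 + 0.26)
Then Y → Y · (1 + 0.26)^4
     ≈ Y · 2.5205

Percentage change = ((1 + 0.26)^4 − 1) × 100% ≈ 152.0%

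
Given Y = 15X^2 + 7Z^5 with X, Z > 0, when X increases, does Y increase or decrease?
Y increases

Taking the partial derivative:
∂Y/∂X = 30X

∂Y/∂X = 30X > 0 (assuming positive values)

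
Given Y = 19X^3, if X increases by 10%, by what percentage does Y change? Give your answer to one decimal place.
33.1%

For Y = 19X^3:
If X → X(1 + 0.1)
Then Y → Y · (1 + 0.1)^3
     = Y · 1.3310

Percentage change = ((1 + 0.1)^3 − 1) × 100% = 33.1%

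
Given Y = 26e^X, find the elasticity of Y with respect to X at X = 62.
Elasticity = 62

Elasticity = (dY/dX) · (X/Y)

dY/dX = 26·e^X
At X = 62: dY/dX = 26·e^62, Y = 26·e^62

Elasticity = (26·e^62) · (62 / (26·e^62)) = 62

Interpretation: for a small percentage change in X, the percentage change in Y is approximately 62.00 times as large.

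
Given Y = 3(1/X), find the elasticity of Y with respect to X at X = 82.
Elasticity = -1

Elasticity = (dY/dX) · (X/Y)

dY/dX = -3/X²
At X = 82: dY/dX = -3/6724, Y = 3/82

Elasticity = (-3/6724) · (82 / (3/82)) = -1

Interpretation: for a small percentage change in X, the percentage change in Y is approximately -1.00 times as large.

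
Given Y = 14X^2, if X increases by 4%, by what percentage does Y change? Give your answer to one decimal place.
8.2%

For Y = 14X^2:
If X → X(1 + 0.04)
Then Y → Y · (1 + 0.04)^2
     = Y · 1.0816

Percentage change = ((1 + 0.04)^2 − 1) × 100% ≈ 8.2%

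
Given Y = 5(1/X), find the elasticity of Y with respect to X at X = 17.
Elasticity = -1

Elasticity = (dY/dX) · (X/Y)

dY/dX = -5/X²
At X = 17: dY/dX = -5/289, Y = 5/17

Elasticity = (-5/289) · (17 / (5/17)) = -1

Interpretation: for a small percentage change in X, the percentage change in Y is approximately -1.00 times as large.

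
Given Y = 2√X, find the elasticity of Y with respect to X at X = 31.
Elasticity = 1/2

Elasticity = (dY/dX) · (X/Y)

dY/dX = 1/√X
At X = 31: dY/dX = √31/31, Y = 2·√31

Elasticity = (√31/31) · (31 / (2·√31)) = 1/2

Interpretation: for a small percentage change in X, the percentage change in Y is approximately 0.50 times as large.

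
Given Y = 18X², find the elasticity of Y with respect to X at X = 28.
Elasticity = 2

Elasticity = (dY/dX) · (X/Y)

dY/dX = 36·X
At X = 28: dY/dX = 1008, Y = 14112

Elasticity = 1008 · (28 / 14112) = 2

Interpretation: for a small percentage change in X, the percentage change in Y is approximately 2.00 times as large.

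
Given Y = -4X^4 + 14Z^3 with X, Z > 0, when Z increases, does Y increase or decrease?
Y increases

Taking the partial derivative:
∂Y/∂Z = 42Z^2

∂Y/∂Z = 42Z^2 > 0 (assuming positive values)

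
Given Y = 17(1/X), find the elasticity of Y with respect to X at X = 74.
Elasticity = -1

Elasticity = (dY/dX) · (X/Y)

dY/dX = -17/X²
At X = 74: dY/dX = -17/5476, Y = 17/74

Elasticity = (-17/5476) · (74 / (17/74)) = -1

Interpretation: for a small percentage change in X, the percentage change in Y is approximately -1.00 times as large.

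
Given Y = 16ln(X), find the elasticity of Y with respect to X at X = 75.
Elasticity = 1/ln(75) ≈ 0.2316

Elasticity = (dY/dX) · (X/Y)

dY/dX = 16/X
At X = 75: dY/dX = 16/75, Y = 16·ln(75)

Elasticity = (16/75) · (75 / (16·ln(75))) = 1/ln(75) ≈ 0.2316

Interpretation: for a small percentage change in X, the percentage change in Y is approximately 0.23 times as large.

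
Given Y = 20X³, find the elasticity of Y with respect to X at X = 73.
Elasticity = 3

Elasticity = (dY/dX) · (X/Y)

dY/dX = 60·X²
At X = 73: dY/dX = 319740, Y = 7780340

Elasticity = 319740 · (73 / 7780340) = 3

Interpretation: for a small percentage change in X, the percentage change in Y is approximately 3.00 times as large.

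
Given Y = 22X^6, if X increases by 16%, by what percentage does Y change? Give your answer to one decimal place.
143.6%

For Y = 22X^6:
If X → X(1 + 0.16)
Then Y → Y · (1 + 0.16)^6
     ≈ Y · 2.4364

Percentage change = ((1 + 0.16)^6 − 1) × 100% ≈ 143.6%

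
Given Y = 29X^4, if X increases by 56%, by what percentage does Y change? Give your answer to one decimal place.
492.2%

For Y = 29X^4:
If X → X(1 + 0.56)
Then Y → Y · (1 + 0.56)^4
     ≈ Y · 5.9224

Percentage change = ((1 + 0.56)^4 − 1) × 100% ≈ 492.2%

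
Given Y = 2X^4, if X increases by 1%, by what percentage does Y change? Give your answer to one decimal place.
4.1%

For Y = 2X^4:
If X → X(1 + 0.01)
Then Y → Y · (1 + 0.01)^4
     ≈ Y · 1.0406

Percentage change = ((1 + 0.01)^4 − 1) × 100% ≈ 4.1%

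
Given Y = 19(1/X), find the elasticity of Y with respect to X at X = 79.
Elasticity = -1

Elasticity = (dY/dX) · (X/Y)

dY/dX = -19/X²
At X = 79: dY/dX = -19/6241, Y = 19/79

Elasticity = (-19/6241) · (79 / (19/79)) = -1

Interpretation: for a small percentage change in X, the percentage change in Y is approximately -1.00 times as large.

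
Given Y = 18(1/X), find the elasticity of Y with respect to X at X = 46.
Elasticity = -1

Elasticity = (dY/dX) · (X/Y)

dY/dX = -18/X²
At X = 46: dY/dX = -9/1058, Y = 9/23

Elasticity = (-9/1058) · (46 / (9/23)) = -1

Interpretation: for a small percentage change in X, the percentage change in Y is approximately -1.00 times as large.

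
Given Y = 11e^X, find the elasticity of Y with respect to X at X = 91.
Elasticity = 91

Elasticity = (dY/dX) · (X/Y)

dY/dX = 11·e^X
At X = 91: dY/dX = 11·e^91, Y = 11·e^91

Elasticity = (11·e^91) · (91 / (11·e^91)) = 91

Interpretation: for a small percentage change in X, the percentage change in Y is approximately 91.00 times as large.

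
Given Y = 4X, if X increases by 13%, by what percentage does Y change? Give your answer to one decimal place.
13.0%

For Y = 4X:
If X → X(1 + 0.13)
Then Y → Y · (1 + 0.13)^1
     = Y · 1.1300

Percentage change = ((1 + 0.13)^1 − 1) × 100% = 13.0%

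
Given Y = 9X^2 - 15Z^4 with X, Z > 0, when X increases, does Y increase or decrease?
Y increases

Taking the partial derivative:
∂Y/∂X = 18X

∂Y/∂X = 18X > 0 (assuming positive values)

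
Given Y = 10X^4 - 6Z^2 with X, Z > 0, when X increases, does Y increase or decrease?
Y increases

Taking the partial derivative:
∂Y/∂X = 40X^3

∂Y/∂X = 40X^3 > 0 (assuming positive values)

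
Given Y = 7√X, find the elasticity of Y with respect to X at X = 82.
Elasticity = 1/2

Elasticity = (dY/dX) · (X/Y)

dY/dX = 7/(2·√X)
At X = 82: dY/dX = 7·√82/164, Y = 7·√82

Elasticity = (7·√82/164) · (82 / (7·√82)) = 1/2

Interpretation: for a small percentage change in X, the percentage change in Y is approximately 0.50 times as large.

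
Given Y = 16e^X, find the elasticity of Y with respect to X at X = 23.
Elasticity = 23

Elasticity = (dY/dX) · (X/Y)

dY/dX = 16·e^X
At X = 23: dY/dX = 16·e^23, Y = 16·e^23

Elasticity = (16·e^23) · (23 / (16·e^23)) = 23

Interpretation: for a small percentage change in X, the percentage change in Y is approximately 23.00 times as large.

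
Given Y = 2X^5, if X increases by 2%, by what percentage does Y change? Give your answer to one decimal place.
10.4%

For Y = 2X^5:
If X → X(1 + 0.02)
Then Y → Y · (1 + 0.02)^5
     ≈ Y · 1.1041

Percentage change = ((1 + 0.02)^5 − 1) × 100% ≈ 10.4%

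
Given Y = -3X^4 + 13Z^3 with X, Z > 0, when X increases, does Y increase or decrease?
Y decreases

Taking the partial derivative:
∂Y/∂X = -12X^3

∂Y/∂X = -12X^3 < 0 (assuming positive values)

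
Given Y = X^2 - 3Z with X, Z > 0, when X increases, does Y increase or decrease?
Y increases

Taking the partial derivative:
∂Y/∂X = 2X

∂Y/∂X = 2X > 0 (assuming positive values)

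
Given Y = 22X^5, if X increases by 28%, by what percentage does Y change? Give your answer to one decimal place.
243.6%

For Y = 22X^5:
If X → X(1 + 0.28)
Then Y → Y · (1 + 0.28)^5
     ≈ Y · 3.4360

Percentage change = ((1 + 0.28)^5 − 1) × 100% ≈ 243.6%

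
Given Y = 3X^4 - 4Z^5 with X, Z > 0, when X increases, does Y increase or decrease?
Y increases

Taking the partial derivative:
∂Y/∂X = 12X^3

∂Y/∂X = 12X^3 > 0 (assuming positive values)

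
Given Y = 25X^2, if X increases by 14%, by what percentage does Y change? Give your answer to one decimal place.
30.0%

For Y = 25X^2:
If X → X(1 + 0.14)
Then Y → Y · (1 + 0.14)^2
     = Y · 1.2996

Percentage change = ((1 + 0.14)^2 − 1) × 100% ≈ 30.0%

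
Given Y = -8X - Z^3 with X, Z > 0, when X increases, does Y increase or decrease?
Y decreases

Taking the partial derivative:
∂Y/∂X = -8

∂Y/∂X = -8 < 0 (assuming positive values)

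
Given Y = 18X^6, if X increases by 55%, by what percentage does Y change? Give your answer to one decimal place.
1286.7%

For Y = 18X^6:
If X → X(1 + 0.55)
Then Y → Y · (1 + 0.55)^6
     ≈ Y · 13.8672

Percentage change = ((1 + 0.55)^6 − 1) × 100% ≈ 1286.7%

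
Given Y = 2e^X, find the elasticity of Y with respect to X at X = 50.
Elasticity = 50

Elasticity = (dY/dX) · (X/Y)

dY/dX = 2·e^X
At X = 50: dY/dX = 2·e^50, Y = 2·e^50

Elasticity = (2·e^50) · (50 / (2·e^50)) = 50

Interpretation: for a small percentage change in X, the percentage change in Y is approximately 50.00 times as large.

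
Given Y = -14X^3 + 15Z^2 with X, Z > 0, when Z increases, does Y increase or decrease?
Y increases

Taking the partial derivative:
∂Y/∂Z = 30Z

∂Y/∂Z = 30Z > 0 (assuming positive values)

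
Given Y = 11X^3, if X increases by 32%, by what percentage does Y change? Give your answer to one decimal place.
130.0%

For Y = 11X^3:
If X → X(1 + 0.32)
Then Y → Y · (1 + 0.32)^3
     ≈ Y · 2.3000

Percentage change = ((1 + 0.32)^3 − 1) × 100% ≈ 130.0%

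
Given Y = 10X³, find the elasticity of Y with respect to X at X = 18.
Elasticity = 3

Elasticity = (dY/dX) · (X/Y)

dY/dX = 30·X²
At X = 18: dY/dX = 9720, Y = 58320

Elasticity = 9720 · (18 / 58320) = 3

Interpretation: for a small percentage change in X, the percentage change in Y is approximately 3.00 times as large.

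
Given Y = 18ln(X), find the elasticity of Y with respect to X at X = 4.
Elasticity = 1/ln(4) ≈ 0.7213

Elasticity = (dY/dX) · (X/Y)

dY/dX = 18/X
At X = 4: dY/dX = 9/2, Y = 18·ln(4)

Elasticity = (9/2) · (4 / (18·ln(4))) = 1/ln(4) ≈ 0.7213

Interpretation: for a small percentage change in X, the percentage change in Y is approximately 0.72 times as large.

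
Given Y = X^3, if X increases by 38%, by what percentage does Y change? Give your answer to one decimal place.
162.8%

For Y = X^3:
If X → X(1 + 0.38)
Then Y → Y · (1 + 0.38)^3
     ≈ Y · 2.6281

Percentage change = ((1 + 0.38)^3 − 1) × 100% ≈ 162.8%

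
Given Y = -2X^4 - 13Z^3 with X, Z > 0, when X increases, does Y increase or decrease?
Y decreases

Taking the partial derivative:
∂Y/∂X = -8X^3

∂Y/∂X = -8X^3 < 0 (assuming positive values)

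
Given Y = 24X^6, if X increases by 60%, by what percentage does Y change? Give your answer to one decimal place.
1577.7%

For Y = 24X^6:
If X → X(1 + 0.6)
Then Y → Y · (1 + 0.6)^6
     ≈ Y · 16.7772

Percentage change = ((1 + 0.6)^6 − 1) × 100% ≈ 1577.7%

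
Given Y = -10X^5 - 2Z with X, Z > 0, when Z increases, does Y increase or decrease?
Y decreases

Taking the partial derivative:
∂Y/∂Z = -2

∂Y/∂Z = -2 < 0 (assuming positive values)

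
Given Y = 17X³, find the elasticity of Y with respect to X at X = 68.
Elasticity = 3

Elasticity = (dY/dX) · (X/Y)

dY/dX = 51·X²
At X = 68: dY/dX = 235824, Y = 5345344

Elasticity = 235824 · (68 / 5345344) = 3

Interpretation: for a small percentage change in X, the percentage change in Y is approximately 3.00 times as large.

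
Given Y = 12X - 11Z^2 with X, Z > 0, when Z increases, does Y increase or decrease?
Y decreases

Taking the partial derivative:
∂Y/∂Z = -22Z

∂Y/∂Z = -22Z < 0 (assuming positive values)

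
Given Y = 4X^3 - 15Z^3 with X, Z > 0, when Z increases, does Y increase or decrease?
Y decreases

Taking the partial derivative:
∂Y/∂Z = -45Z^2

∂Y/∂Z = -45Z^2 < 0 (assuming positive values)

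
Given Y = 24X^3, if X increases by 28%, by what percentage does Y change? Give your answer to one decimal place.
109.7%

For Y = 24X^3:
If X → X(1 + 0.28)
Then Y → Y · (1 + 0.28)^3
     ≈ Y · 2.0972

Percentage change = ((1 + 0.28)^3 − 1) × 100% ≈ 109.7%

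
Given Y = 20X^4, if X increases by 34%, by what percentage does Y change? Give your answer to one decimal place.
222.4%

For Y = 20X^4:
If X → X(1 + 0.34)
Then Y → Y · (1 + 0.34)^4
     ≈ Y · 3.2242

Percentage change = ((1 + 0.34)^4 − 1) × 100% ≈ 222.4%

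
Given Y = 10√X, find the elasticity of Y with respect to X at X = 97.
Elasticity = 1/2

Elasticity = (dY/dX) · (X/Y)

dY/dX = 5/√X
At X = 97: dY/dX = 5·√97/97, Y = 10·√97

Elasticity = (5·√97/97) · (97 / (10·√97)) = 1/2

Interpretation: for a small percentage change in X, the percentage change in Y is approximately 0.50 times as large.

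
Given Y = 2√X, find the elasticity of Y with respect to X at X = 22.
Elasticity = 1/2

Elasticity = (dY/dX) · (X/Y)

dY/dX = 1/√X
At X = 22: dY/dX = √22/22, Y = 2·√22

Elasticity = (√22/22) · (22 / (2·√22)) = 1/2

Interpretation: for a small percentage change in X, the percentage change in Y is approximately 0.50 times as large.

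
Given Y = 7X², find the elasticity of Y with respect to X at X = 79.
Elasticity = 2

Elasticity = (dY/dX) · (X/Y)

dY/dX = 14·X
At X = 79: dY/dX = 1106, Y = 43687

Elasticity = 1106 · (79 / 43687) = 2

Interpretation: for a small percentage change in X, the percentage change in Y is approximately 2.00 times as large.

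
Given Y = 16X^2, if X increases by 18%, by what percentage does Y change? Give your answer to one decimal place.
39.2%

For Y = 16X^2:
If X → X(1 + 0.18)
Then Y → Y · (1 + 0.18)^2
     = Y · 1.3924

Percentage change = ((1 + 0.18)^2 − 1) × 100% ≈ 39.2%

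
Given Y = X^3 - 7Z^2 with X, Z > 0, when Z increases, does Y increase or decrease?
Y decreases

Taking the partial derivative:
∂Y/∂Z = -14Z

∂Y/∂Z = -14Z < 0 (assuming positive values)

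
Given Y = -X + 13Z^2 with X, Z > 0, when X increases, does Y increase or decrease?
Y decreases

Taking the partial derivative:
∂Y/∂X = -1

∂Y/∂X = -1 < 0 (assuming positive values)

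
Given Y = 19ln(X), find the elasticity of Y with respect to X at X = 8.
Elasticity = 1/ln(8) ≈ 0.4809

Elasticity = (dY/dX) · (X/Y)

dY/dX = 19/X
At X = 8: dY/dX = 19/8, Y = 19·ln(8)

Elasticity = (19/8) · (8 / (19·ln(8))) = 1/ln(8) ≈ 0.4809

Interpretation: for a small percentage change in X, the percentage change in Y is approximately 0.48 times as large.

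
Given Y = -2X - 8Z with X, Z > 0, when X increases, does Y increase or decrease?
Y decreases

Taking the partial derivative:
∂Y/∂X = -2

∂Y/∂X = -2 < 0 (assuming positive values)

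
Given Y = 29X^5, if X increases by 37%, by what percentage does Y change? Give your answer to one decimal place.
382.6%

For Y = 29X^5:
If X → X(1 + 0.37)
Then Y → Y · (1 + 0.37)^5
     ≈ Y · 4.8262

Percentage change = ((1 + 0.37)^5 − 1) × 100% ≈ 382.6%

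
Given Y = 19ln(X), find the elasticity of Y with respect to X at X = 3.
Elasticity = 1/ln(3) ≈ 0.9102

Elasticity = (dY/dX) · (X/Y)

dY/dX = 19/X
At X = 3: dY/dX = 19/3, Y = 19·ln(3)

Elasticity = (19/3) · (3 / (19·ln(3))) = 1/ln(3) ≈ 0.9102

Interpretation: for a small percentage change in X, the percentage change in Y is approximately 0.91 times as large.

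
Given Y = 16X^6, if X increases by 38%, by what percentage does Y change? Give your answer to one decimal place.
590.7%

For Y = 16X^6:
If X → X(1 + 0.38)
Then Y → Y · (1 + 0.38)^6
     ≈ Y · 6.9068

Percentage change = ((1 + 0.38)^6 − 1) × 100% ≈ 590.7%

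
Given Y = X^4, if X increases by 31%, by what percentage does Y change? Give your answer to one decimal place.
194.5%

For Y = X^4:
If X → X(1 + 0.31)
Then Y → Y · (1 + 0.31)^4
     ≈ Y · 2.9450

Percentage change = ((1 + 0.31)^4 − 1) × 100% ≈ 194.5%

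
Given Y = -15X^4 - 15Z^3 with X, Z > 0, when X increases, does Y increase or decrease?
Y decreases

Taking the partial derivative:
∂Y/∂X = -60X^3

∂Y/∂X = -60X^3 < 0 (assuming positive values)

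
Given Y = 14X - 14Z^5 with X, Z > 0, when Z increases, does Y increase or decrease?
Y decreases

Taking the partial derivative:
∂Y/∂Z = -70Z^4

∂Y/∂Z = -70Z^4 < 0 (assuming positive values)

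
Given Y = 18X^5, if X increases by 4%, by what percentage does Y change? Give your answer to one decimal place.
21.7%

For Y = 18X^5:
If X → X(1 + 0.04)
Then Y → Y · (1 + 0.04)^5
     ≈ Y · 1.2167

Percentage change = ((1 + 0.04)^5 − 1) × 100% ≈ 21.7%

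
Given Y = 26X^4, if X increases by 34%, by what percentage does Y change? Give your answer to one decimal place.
222.4%

For Y = 26X^4:
If X → X(1 + 0.34)
Then Y → Y · (1 + 0.34)^4
     ≈ Y · 3.2242

Percentage change = ((1 + 0.34)^4 − 1) × 100% ≈ 222.4%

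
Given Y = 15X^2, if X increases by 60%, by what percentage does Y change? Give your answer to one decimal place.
156.0%

For Y = 15X^2:
If X → X(1 + 0.6)
Then Y → Y · (1 + 0.6)^2
     = Y · 2.5600

Percentage change = ((1 + 0.6)^2 − 1) × 100% = 156.0%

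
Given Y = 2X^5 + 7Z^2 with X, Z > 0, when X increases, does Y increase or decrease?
Y increases

Taking the partial derivative:
∂Y/∂X = 10X^4

∂Y/∂X = 10X^4 > 0 (assuming positive values)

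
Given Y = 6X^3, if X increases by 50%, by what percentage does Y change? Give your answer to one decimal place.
237.5%

For Y = 6X^3:
If X → X(1 + 0.5)
Then Y → Y · (1 + 0.5)^3
     = Y · 3.3750

Percentage change = ((1 + 0.5)^3 − 1) × 100% = 237.5%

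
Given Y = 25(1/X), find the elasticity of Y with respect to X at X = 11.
Elasticity = -1

Elasticity = (dY/dX) · (X/Y)

dY/dX = -25/X²
At X = 11: dY/dX = -25/121, Y = 25/11

Elasticity = (-25/121) · (11 / (25/11)) = -1

Interpretation: for a small percentage change in X, the percentage change in Y is approximately -1.00 times as large.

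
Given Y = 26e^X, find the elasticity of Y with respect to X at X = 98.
Elasticity = 98

Elasticity = (dY/dX) · (X/Y)

dY/dX = 26·e^X
At X = 98: dY/dX = 26·e^98, Y = 26·e^98

Elasticity = (26·e^98) · (98 / (26·e^98)) = 98

Interpretation: for a small percentage change in X, the percentage change in Y is approximately 98.00 times as large.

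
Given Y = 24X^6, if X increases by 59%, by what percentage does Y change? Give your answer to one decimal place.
1515.8%

For Y = 24X^6:
If X → X(1 + 0.59)
Then Y → Y · (1 + 0.59)^6
     ≈ Y · 16.1578

Percentage change = ((1 + 0.59)^6 − 1) × 100% ≈ 1515.8%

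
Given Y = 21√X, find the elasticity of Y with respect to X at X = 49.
Elasticity = 1/2

Elasticity = (dY/dX) · (X/Y)

dY/dX = 21/(2·√X)
At X = 49: dY/dX = 3/2, Y = 147

Elasticity = (3/2) · (49 / 147) = 1/2

Interpretation: for a small percentage change in X, the percentage change in Y is approximately 0.50 times as large.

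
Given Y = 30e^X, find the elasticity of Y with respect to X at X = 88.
Elasticity = 88

Elasticity = (dY/dX) · (X/Y)

dY/dX = 30·e^X
At X = 88: dY/dX = 30·e^88, Y = 30·e^88

Elasticity = (30·e^88) · (88 / (30·e^88)) = 88

Interpretation: for a small percentage change in X, the percentage change in Y is approximately 88.00 times as large.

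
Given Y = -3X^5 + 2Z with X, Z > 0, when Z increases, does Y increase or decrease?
Y increases

Taking the partial derivative:
∂Y/∂Z = 2

∂Y/∂Z = 2 > 0 (assuming positive values)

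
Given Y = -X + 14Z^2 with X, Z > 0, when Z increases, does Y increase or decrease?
Y increases

Taking the partial derivative:
∂Y/∂Z = 28Z

∂Y/∂Z = 28Z > 0 (assuming positive values)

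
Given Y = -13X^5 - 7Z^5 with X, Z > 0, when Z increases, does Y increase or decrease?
Y decreases

Taking the partial derivative:
∂Y/∂Z = -35Z^4

∂Y/∂Z = -35Z^4 < 0 (assuming positive values)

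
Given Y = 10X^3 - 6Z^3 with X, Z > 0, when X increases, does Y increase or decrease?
Y increases

Taking the partial derivative:
∂Y/∂X = 30X^2

∂Y/∂X = 30X^2 > 0 (assuming positive values)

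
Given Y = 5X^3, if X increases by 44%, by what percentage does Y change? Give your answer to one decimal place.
198.6%

For Y = 5X^3:
If X → X(1 + 0.44)
Then Y → Y · (1 + 0.44)^3
     ≈ Y · 2.9860

Percentage change = ((1 + 0.44)^3 − 1) × 100% ≈ 198.6%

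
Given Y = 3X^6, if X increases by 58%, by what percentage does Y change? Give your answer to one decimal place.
1455.8%

For Y = 3X^6:
If X → X(1 + 0.58)
Then Y → Y · (1 + 0.58)^6
     ≈ Y · 15.5576

Percentage change = ((1 + 0.58)^6 − 1) × 100% ≈ 1455.8%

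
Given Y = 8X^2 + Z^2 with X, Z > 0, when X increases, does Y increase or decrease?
Y increases

Taking the partial derivative:
∂Y/∂X = 16X

∂Y/∂X = 16X > 0 (assuming positive values)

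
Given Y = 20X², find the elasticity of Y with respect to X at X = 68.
Elasticity = 2

Elasticity = (dY/dX) · (X/Y)

dY/dX = 40·X
At X = 68: dY/dX = 2720, Y = 92480

Elasticity = 2720 · (68 / 92480) = 2

Interpretation: for a small percentage change in X, the percentage change in Y is approximately 2.00 times as large.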